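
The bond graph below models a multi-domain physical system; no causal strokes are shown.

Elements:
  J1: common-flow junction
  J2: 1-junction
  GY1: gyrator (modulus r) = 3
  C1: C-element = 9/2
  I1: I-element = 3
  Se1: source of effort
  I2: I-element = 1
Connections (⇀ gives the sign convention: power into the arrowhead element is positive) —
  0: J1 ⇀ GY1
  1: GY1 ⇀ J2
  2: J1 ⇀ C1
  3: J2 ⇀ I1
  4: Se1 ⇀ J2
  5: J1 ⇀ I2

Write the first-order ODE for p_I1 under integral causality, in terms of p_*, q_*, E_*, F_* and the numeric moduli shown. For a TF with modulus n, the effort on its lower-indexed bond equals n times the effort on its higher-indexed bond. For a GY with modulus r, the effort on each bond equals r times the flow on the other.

bond 4 →J2  (Se1 fixes effort; stroke away)
bond 2 →J1  (C1 outputs effort q/C1)
bond 3 →I1  (I1: I, integral causality)
bond 1 →J2  (common-f at J2 fixed by 3)
bond 0 →J1  (GY1 both-in/both-out from 1)
bond 5 →I2  (J1: last free bond brings flow in)

dp_I1/dt = E_Se1 + 3*p_I2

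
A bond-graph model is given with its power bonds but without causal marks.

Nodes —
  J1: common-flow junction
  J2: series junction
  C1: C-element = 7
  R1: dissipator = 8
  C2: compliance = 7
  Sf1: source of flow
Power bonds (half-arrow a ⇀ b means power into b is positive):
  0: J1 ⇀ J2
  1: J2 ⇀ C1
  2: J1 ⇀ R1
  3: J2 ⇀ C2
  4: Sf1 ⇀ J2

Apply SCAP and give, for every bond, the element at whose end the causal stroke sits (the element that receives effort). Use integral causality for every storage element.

β0 →J2
β1 →J2
β2 →J1
β3 →J2
β4 →Sf1

β4 stroke→Sf1  (Sf1: flow source, stroke at near end)
β0 stroke→J2  (J2: bond 4 brought flow, rest push out)
β1 stroke→J2  (J2 flow already set via bond 4)
β3 stroke→J2  (J2 flow already set via bond 4)
β2 stroke→J1  (J1: bond 0 brought flow, rest push out)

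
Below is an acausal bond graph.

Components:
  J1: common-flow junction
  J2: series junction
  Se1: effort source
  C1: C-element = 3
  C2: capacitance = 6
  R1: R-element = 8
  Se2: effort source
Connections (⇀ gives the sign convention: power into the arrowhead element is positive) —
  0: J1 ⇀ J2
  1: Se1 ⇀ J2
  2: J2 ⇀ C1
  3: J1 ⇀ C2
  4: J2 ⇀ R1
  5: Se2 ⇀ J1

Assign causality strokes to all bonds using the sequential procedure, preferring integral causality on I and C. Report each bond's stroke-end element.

b0 stroke at J2
b1 stroke at J2
b2 stroke at J2
b3 stroke at J1
b4 stroke at R1
b5 stroke at J1

β1 stroke→J2  (source Se1 imposes e)
β5 stroke→J1  (Se2 fixes effort; stroke away)
β2 stroke→J2  (C1: C, integral causality)
β3 stroke→J1  (C2: C, integral causality)
β0 stroke→J2  (J1 needs exactly one f-in)
β4 stroke→R1  (only one flow-in slot at J2)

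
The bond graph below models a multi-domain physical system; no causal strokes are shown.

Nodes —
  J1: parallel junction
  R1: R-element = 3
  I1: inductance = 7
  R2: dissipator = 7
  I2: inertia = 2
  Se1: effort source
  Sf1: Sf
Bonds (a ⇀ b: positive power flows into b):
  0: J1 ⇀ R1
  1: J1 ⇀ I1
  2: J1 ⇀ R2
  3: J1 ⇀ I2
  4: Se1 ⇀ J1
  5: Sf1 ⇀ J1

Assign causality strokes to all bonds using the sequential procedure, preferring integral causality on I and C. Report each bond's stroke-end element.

β0 stroke→R1
β1 stroke→I1
β2 stroke→R2
β3 stroke→I2
β4 stroke→J1
β5 stroke→Sf1

β4 stroke→J1  (Se1 (Se) sets effort on bond)
β5 stroke→Sf1  (Sf1: flow source, stroke at near end)
β0 stroke→R1  (common-e at J1 fixed by 4)
β1 stroke→I1  (common-e at J1 fixed by 4)
β2 stroke→R2  (J1: bond 4 brought effort, rest push out)
β3 stroke→I2  (J1: bond 4 brought effort, rest push out)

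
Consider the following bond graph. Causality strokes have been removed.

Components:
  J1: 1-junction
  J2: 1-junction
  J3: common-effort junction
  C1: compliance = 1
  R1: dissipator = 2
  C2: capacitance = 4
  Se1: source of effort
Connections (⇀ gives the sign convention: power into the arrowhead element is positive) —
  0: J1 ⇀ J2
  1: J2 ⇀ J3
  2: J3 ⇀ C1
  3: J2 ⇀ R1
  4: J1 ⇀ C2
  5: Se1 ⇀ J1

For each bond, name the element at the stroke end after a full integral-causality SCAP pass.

β0 stroke at J2
β1 stroke at J2
β2 stroke at J3
β3 stroke at R1
β4 stroke at J1
β5 stroke at J1

#5 →J1  (Se1 fixes effort; stroke away)
#2 →J3  (C1 outputs effort q/C1)
#1 →J2  (J3 effort already set via bond 2)
#4 →J1  (prefer integral on C2)
#0 →J2  (J1: last free bond brings flow in)
#3 →R1  (J2: last free bond brings flow in)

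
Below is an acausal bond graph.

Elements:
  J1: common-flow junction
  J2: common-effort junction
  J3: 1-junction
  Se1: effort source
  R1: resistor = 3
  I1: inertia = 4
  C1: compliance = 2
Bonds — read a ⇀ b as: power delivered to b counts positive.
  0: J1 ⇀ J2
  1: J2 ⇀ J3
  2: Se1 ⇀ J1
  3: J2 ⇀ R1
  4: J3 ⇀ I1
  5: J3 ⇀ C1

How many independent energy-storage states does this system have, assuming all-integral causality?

#2 →J1  (Se1: effort source, stroke at far end)
#0 →J2  (J1 needs exactly one f-in)
#1 →J3  (J2: bond 0 brought effort, rest push out)
#3 →R1  (J2 effort already set via bond 0)
#4 →I1  (I1 outputs flow p/I1)
#5 →J3  (J3: bond 4 brought flow, rest push out)

2  (C1, I1 all integral)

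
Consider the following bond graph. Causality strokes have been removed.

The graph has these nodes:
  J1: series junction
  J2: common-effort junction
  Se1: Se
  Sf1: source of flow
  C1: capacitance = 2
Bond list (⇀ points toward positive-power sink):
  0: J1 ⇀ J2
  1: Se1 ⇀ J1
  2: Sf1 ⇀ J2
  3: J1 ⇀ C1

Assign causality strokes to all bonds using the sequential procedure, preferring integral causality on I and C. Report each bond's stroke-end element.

b0 →J2
b1 →J1
b2 →Sf1
b3 →J1

b1 |J1  (Se1 fixes effort; stroke away)
b2 |Sf1  (Sf1 fixes flow; stroke at Sf1)
b0 |J2  (only one effort-in slot at J2)
b3 |J1  (common-f at J1 fixed by 0)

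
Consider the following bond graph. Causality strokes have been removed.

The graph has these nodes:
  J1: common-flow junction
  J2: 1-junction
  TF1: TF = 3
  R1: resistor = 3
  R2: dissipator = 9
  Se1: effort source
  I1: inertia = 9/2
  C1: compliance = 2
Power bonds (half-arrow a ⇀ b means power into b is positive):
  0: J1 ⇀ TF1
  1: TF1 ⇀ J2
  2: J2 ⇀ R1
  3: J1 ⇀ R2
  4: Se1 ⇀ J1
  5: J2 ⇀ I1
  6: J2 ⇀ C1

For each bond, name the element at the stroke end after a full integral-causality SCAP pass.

β0 stroke at TF1
β1 stroke at J2
β2 stroke at J2
β3 stroke at J1
β4 stroke at J1
β5 stroke at I1
β6 stroke at J2

#4 stroke→J1  (Se1 (Se) sets effort on bond)
#5 stroke→I1  (I1: I, integral causality)
#1 stroke→J2  (J2 flow already set via bond 5)
#2 stroke→J2  (J2: bond 5 brought flow, rest push out)
#6 stroke→J2  (J2 flow already set via bond 5)
#0 stroke→TF1  (TF1: transformer flips bond 1)
#3 stroke→J1  (J1 flow already set via bond 0)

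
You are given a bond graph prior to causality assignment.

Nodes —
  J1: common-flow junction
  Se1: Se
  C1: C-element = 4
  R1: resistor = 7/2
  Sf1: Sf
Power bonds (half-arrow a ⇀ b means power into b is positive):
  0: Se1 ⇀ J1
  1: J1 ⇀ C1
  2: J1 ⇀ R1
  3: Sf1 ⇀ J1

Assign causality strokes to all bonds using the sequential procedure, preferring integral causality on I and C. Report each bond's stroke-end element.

#0 →J1  (Se1 fixes effort; stroke away)
#3 →Sf1  (Sf1 (Sf) sets flow on bond)
#1 →J1  (1-jn J1 has f-setter on 3)
#2 →J1  (J1: bond 3 brought flow, rest push out)

bond 0 |J1
bond 1 |J1
bond 2 |J1
bond 3 |Sf1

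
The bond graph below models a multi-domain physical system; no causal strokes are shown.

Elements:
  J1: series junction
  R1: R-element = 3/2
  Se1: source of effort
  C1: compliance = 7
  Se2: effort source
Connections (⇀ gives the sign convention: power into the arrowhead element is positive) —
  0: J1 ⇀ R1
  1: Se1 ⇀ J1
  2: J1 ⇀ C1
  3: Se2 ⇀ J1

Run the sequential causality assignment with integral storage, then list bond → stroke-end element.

β0 →R1
β1 →J1
β2 →J1
β3 →J1

#1 →J1  (Se1 fixes effort; stroke away)
#3 →J1  (Se2 (Se) sets effort on bond)
#2 →J1  (prefer integral on C1)
#0 →R1  (only one flow-in slot at J1)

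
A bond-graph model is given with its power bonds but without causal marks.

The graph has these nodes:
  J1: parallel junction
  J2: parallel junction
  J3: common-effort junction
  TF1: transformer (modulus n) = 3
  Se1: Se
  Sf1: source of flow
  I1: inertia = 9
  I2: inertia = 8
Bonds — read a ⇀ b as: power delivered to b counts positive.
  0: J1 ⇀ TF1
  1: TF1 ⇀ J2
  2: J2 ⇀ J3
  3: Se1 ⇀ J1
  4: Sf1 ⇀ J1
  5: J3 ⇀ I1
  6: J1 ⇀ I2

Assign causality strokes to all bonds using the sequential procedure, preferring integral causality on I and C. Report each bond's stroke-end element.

bond 3 stroke→J1  (Se1: effort source, stroke at far end)
bond 4 stroke→Sf1  (Sf1 (Sf) sets flow on bond)
bond 0 stroke→TF1  (J1 effort already set via bond 3)
bond 6 stroke→I2  (J1: bond 3 brought effort, rest push out)
bond 1 stroke→J2  (TF1: transformer flips bond 0)
bond 2 stroke→J3  (J2 effort already set via bond 1)
bond 5 stroke→I1  (0-jn J3 has e-setter on 2)

#0 stroke at TF1
#1 stroke at J2
#2 stroke at J3
#3 stroke at J1
#4 stroke at Sf1
#5 stroke at I1
#6 stroke at I2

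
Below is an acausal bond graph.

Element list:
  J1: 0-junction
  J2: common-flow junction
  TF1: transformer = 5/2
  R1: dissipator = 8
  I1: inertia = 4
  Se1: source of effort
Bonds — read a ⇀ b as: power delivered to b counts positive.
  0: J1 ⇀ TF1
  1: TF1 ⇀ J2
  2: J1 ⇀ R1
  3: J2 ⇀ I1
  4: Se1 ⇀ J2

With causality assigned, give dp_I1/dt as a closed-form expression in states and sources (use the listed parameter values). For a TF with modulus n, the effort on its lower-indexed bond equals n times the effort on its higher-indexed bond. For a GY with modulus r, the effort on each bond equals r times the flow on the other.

bond 4 →J2  (Se1: effort source, stroke at far end)
bond 3 →I1  (I1 integral (f out))
bond 1 →J2  (J2: bond 3 brought flow, rest push out)
bond 0 →TF1  (TF TF1: opposite of bond 1)
bond 2 →J1  (J1 needs exactly one e-in)

dp_I1/dt = E_Se1 - 8*p_I1/25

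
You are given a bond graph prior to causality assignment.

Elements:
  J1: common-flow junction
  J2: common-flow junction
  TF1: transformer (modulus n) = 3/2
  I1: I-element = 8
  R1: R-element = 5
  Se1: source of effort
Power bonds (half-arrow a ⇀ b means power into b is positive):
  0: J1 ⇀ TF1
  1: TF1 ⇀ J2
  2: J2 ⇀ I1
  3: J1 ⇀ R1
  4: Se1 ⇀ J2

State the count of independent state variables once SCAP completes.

b4 →J2  (Se1: effort source, stroke at far end)
b2 →I1  (I1: I, integral causality)
b1 →J2  (common-f at J2 fixed by 2)
b0 →TF1  (TF1 one-in-one-out from 1)
b3 →J1  (J1 flow already set via bond 0)

1  (I1 all integral)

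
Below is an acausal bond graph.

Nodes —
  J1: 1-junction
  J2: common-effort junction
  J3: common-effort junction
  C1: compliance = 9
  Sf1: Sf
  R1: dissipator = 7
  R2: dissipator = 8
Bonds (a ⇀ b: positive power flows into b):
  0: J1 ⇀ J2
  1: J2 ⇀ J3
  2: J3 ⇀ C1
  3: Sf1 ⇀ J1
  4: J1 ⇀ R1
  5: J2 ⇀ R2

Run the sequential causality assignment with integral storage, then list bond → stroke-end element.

bond 3 |Sf1  (Sf1 fixes flow; stroke at Sf1)
bond 0 |J1  (1-jn J1 has f-setter on 3)
bond 4 |J1  (J1: bond 3 brought flow, rest push out)
bond 2 |J3  (C1: C, integral causality)
bond 1 |J2  (common-e at J3 fixed by 2)
bond 5 |R2  (J2: bond 1 brought effort, rest push out)

#0 stroke→J1
#1 stroke→J2
#2 stroke→J3
#3 stroke→Sf1
#4 stroke→J1
#5 stroke→R2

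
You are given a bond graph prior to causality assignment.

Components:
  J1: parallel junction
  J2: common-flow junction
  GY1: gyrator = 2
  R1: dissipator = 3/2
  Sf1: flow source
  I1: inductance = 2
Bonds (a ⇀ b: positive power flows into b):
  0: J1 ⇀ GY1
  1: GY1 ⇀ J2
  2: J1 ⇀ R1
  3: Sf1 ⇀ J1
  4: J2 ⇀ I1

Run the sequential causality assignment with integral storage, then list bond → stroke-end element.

b3 stroke→Sf1  (Sf1: flow source, stroke at near end)
b4 stroke→I1  (I1 integral (f out))
b1 stroke→J2  (1-jn J2 has f-setter on 4)
b0 stroke→J1  (GY GY1: same side as bond 1)
b2 stroke→R1  (J1 effort already set via bond 0)

#0 |J1
#1 |J2
#2 |R1
#3 |Sf1
#4 |I1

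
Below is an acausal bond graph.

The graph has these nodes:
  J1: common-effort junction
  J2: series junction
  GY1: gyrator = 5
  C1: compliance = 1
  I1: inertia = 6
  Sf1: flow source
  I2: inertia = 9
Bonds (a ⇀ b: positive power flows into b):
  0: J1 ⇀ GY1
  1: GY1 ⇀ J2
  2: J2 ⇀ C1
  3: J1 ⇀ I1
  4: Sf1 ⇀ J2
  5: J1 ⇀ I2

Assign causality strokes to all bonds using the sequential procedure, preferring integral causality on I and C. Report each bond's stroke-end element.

#0 |J1
#1 |J2
#2 |J2
#3 |I1
#4 |Sf1
#5 |I2

#4 stroke at Sf1  (Sf1: flow source, stroke at near end)
#1 stroke at J2  (J2: bond 4 brought flow, rest push out)
#2 stroke at J2  (J2: bond 4 brought flow, rest push out)
#0 stroke at J1  (GY1 both-in/both-out from 1)
#3 stroke at I1  (J1: bond 0 brought effort, rest push out)
#5 stroke at I2  (J1 effort already set via bond 0)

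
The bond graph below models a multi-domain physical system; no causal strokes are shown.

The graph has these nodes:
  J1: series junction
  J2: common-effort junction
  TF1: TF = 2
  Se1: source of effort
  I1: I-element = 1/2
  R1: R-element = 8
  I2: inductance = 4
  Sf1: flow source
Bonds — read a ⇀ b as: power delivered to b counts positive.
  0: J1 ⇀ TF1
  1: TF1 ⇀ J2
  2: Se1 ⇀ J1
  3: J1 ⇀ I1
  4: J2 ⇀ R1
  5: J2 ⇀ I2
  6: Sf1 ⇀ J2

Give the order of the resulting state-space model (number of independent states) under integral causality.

bond 2 |J1  (Se1 fixes effort; stroke away)
bond 6 |Sf1  (source Sf1 imposes f)
bond 3 |I1  (I1: I, integral causality)
bond 0 |J1  (common-f at J1 fixed by 3)
bond 1 |TF1  (TF1 one-in-one-out from 0)
bond 5 |I2  (I2 integral (f out))
bond 4 |J2  (J2 needs exactly one e-in)

2  (I1, I2 all integral)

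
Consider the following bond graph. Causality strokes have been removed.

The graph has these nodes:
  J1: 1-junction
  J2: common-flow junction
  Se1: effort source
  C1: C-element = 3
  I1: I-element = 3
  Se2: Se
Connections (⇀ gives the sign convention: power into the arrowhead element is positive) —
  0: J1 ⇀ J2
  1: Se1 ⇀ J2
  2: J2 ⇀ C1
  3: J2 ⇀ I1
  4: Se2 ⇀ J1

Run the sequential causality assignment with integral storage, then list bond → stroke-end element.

#1 |J2  (Se1 (Se) sets effort on bond)
#4 |J1  (Se2 (Se) sets effort on bond)
#0 |J2  (J1: last free bond brings flow in)
#2 |J2  (C1: C, integral causality)
#3 |I1  (closing 1-jn rule on J2)

b0 stroke→J2
b1 stroke→J2
b2 stroke→J2
b3 stroke→I1
b4 stroke→J1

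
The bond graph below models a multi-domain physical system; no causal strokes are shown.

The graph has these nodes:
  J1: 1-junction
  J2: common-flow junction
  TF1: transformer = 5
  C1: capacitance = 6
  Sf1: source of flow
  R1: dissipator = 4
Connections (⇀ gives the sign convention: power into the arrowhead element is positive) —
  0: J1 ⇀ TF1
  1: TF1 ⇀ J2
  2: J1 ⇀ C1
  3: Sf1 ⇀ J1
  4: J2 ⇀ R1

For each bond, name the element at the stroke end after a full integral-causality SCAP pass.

bond 3 stroke→Sf1  (Sf1 (Sf) sets flow on bond)
bond 0 stroke→J1  (J1: bond 3 brought flow, rest push out)
bond 2 stroke→J1  (common-f at J1 fixed by 3)
bond 1 stroke→TF1  (TF1: transformer flips bond 0)
bond 4 stroke→J2  (J2: bond 1 brought flow, rest push out)

b0 →J1
b1 →TF1
b2 →J1
b3 →Sf1
b4 →J2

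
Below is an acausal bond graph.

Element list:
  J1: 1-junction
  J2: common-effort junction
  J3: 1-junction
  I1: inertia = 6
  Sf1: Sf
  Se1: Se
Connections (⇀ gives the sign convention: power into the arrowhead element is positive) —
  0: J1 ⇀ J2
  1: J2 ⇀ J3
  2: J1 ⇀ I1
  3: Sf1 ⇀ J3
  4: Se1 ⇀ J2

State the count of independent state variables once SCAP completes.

1  (I1 all integral)

b3 stroke→Sf1  (Sf1: flow source, stroke at near end)
b4 stroke→J2  (Se1: effort source, stroke at far end)
b0 stroke→J1  (common-e at J2 fixed by 4)
b1 stroke→J3  (0-jn J2 has e-setter on 4)
b2 stroke→I1  (J1: last free bond brings flow in)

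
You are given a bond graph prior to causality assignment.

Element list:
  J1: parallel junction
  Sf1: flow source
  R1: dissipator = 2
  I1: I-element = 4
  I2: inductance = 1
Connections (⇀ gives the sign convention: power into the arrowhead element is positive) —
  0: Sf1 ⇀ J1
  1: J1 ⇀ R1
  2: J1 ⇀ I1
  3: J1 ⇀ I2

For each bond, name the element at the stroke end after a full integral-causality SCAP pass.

b0 stroke at Sf1  (Sf1: flow source, stroke at near end)
b2 stroke at I1  (prefer integral on I1)
b3 stroke at I2  (prefer integral on I2)
b1 stroke at J1  (J1 needs exactly one e-in)

β0 →Sf1
β1 →J1
β2 →I1
β3 →I2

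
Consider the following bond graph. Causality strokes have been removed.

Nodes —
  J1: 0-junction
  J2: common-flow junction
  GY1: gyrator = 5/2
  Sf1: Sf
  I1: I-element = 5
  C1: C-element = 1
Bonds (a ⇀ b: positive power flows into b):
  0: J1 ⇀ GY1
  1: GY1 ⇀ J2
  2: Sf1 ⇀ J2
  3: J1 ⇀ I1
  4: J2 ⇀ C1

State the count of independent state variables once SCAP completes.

2  (C1, I1 all integral)

b2 stroke at Sf1  (source Sf1 imposes f)
b1 stroke at J2  (1-jn J2 has f-setter on 2)
b4 stroke at J2  (common-f at J2 fixed by 2)
b0 stroke at J1  (GY1: gyrator matches bond 1)
b3 stroke at I1  (J1: bond 0 brought effort, rest push out)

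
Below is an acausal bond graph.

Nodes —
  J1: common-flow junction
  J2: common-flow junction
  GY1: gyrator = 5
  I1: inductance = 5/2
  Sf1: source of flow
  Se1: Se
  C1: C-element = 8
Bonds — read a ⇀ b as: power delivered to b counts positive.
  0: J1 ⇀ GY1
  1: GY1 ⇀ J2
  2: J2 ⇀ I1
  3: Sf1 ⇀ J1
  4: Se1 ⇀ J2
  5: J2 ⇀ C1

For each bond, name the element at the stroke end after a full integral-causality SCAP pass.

β3 |Sf1  (Sf1 fixes flow; stroke at Sf1)
β4 |J2  (Se1: effort source, stroke at far end)
β0 |J1  (J1 flow already set via bond 3)
β1 |J2  (GY1 both-in/both-out from 0)
β2 |I1  (I1: I, integral causality)
β5 |J2  (J2 flow already set via bond 2)

b0 →J1
b1 →J2
b2 →I1
b3 →Sf1
b4 →J2
b5 →J2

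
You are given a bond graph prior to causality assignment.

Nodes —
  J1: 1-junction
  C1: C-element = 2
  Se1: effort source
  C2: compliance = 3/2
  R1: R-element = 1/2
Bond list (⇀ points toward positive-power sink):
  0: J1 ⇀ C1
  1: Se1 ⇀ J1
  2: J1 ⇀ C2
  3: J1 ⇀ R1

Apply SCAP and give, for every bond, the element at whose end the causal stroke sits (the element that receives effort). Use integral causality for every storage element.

β0 |J1
β1 |J1
β2 |J1
β3 |R1

#1 |J1  (Se1 fixes effort; stroke away)
#0 |J1  (C1 outputs effort q/C1)
#2 |J1  (C2: C, integral causality)
#3 |R1  (closing 1-jn rule on J1)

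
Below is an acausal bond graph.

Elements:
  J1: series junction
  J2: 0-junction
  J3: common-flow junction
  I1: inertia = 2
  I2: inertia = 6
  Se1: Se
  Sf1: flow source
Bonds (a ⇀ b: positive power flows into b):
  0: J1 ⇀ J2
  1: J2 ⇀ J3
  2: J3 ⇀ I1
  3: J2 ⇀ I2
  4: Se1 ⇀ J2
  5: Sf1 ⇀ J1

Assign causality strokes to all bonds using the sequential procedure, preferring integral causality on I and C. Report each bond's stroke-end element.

β0 →J1
β1 →J3
β2 →I1
β3 →I2
β4 →J2
β5 →Sf1

#4 |J2  (Se1 (Se) sets effort on bond)
#5 |Sf1  (source Sf1 imposes f)
#0 |J1  (1-jn J1 has f-setter on 5)
#1 |J3  (common-e at J2 fixed by 4)
#3 |I2  (J2: bond 4 brought effort, rest push out)
#2 |I1  (J3 needs exactly one f-in)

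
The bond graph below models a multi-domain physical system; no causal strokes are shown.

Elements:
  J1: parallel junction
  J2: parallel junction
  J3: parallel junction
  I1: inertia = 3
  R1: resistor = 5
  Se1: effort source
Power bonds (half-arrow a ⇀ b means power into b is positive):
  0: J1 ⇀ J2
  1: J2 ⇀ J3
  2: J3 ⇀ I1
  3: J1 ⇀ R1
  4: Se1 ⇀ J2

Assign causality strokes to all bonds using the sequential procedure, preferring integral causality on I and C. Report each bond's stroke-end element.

#0 |J1
#1 |J3
#2 |I1
#3 |R1
#4 |J2

b4 →J2  (source Se1 imposes e)
b0 →J1  (J2: bond 4 brought effort, rest push out)
b1 →J3  (J2 effort already set via bond 4)
b2 →I1  (J3: bond 1 brought effort, rest push out)
b3 →R1  (common-e at J1 fixed by 0)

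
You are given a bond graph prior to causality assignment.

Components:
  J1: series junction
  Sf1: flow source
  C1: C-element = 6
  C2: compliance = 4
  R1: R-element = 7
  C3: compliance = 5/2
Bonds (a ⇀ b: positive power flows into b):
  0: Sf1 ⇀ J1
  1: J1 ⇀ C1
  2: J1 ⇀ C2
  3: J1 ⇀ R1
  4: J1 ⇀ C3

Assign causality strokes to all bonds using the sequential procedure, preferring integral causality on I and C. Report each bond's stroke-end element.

β0 stroke→Sf1
β1 stroke→J1
β2 stroke→J1
β3 stroke→J1
β4 stroke→J1

b0 stroke at Sf1  (Sf1 fixes flow; stroke at Sf1)
b1 stroke at J1  (J1: bond 0 brought flow, rest push out)
b2 stroke at J1  (J1 flow already set via bond 0)
b3 stroke at J1  (J1: bond 0 brought flow, rest push out)
b4 stroke at J1  (J1: bond 0 brought flow, rest push out)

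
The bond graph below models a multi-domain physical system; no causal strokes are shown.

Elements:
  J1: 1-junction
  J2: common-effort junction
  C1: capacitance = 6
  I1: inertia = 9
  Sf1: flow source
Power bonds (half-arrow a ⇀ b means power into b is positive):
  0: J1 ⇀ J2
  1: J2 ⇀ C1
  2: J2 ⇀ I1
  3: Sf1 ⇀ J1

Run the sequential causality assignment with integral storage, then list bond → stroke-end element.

#0 |J1
#1 |J2
#2 |I1
#3 |Sf1

β3 stroke at Sf1  (Sf1 (Sf) sets flow on bond)
β0 stroke at J1  (common-f at J1 fixed by 3)
β1 stroke at J2  (C1: C, integral causality)
β2 stroke at I1  (J2 effort already set via bond 1)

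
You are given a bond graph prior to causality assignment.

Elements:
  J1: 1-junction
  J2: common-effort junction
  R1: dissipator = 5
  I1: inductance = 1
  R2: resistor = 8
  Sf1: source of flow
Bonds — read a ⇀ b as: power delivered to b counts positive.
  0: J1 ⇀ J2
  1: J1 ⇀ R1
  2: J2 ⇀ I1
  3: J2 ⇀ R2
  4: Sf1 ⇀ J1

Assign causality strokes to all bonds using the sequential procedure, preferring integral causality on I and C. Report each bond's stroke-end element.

bond 4 stroke→Sf1  (Sf1: flow source, stroke at near end)
bond 0 stroke→J1  (common-f at J1 fixed by 4)
bond 1 stroke→J1  (1-jn J1 has f-setter on 4)
bond 2 stroke→I1  (I1 outputs flow p/I1)
bond 3 stroke→J2  (closing 0-jn rule on J2)

#0 |J1
#1 |J1
#2 |I1
#3 |J2
#4 |Sf1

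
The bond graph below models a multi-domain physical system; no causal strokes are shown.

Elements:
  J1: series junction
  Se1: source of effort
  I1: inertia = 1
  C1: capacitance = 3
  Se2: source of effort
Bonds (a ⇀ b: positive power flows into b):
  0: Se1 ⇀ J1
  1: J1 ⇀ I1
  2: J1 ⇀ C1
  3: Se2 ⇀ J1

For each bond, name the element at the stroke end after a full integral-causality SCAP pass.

b0 stroke→J1
b1 stroke→I1
b2 stroke→J1
b3 stroke→J1

β0 |J1  (Se1 (Se) sets effort on bond)
β3 |J1  (Se2 (Se) sets effort on bond)
β1 |I1  (I1: I, integral causality)
β2 |J1  (J1: bond 1 brought flow, rest push out)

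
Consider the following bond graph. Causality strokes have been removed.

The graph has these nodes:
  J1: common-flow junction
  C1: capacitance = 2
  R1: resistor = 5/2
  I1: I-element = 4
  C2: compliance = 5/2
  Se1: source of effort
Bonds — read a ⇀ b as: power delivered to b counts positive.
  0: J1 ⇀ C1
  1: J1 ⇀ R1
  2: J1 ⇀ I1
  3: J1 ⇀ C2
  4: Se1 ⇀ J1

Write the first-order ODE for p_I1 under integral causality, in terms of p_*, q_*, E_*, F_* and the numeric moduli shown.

bond 4 stroke→J1  (source Se1 imposes e)
bond 0 stroke→J1  (C1: C, integral causality)
bond 2 stroke→I1  (I1: I, integral causality)
bond 1 stroke→J1  (J1 flow already set via bond 2)
bond 3 stroke→J1  (common-f at J1 fixed by 2)

dp_I1/dt = E_Se1 - 5*p_I1/8 - q_C1/2 - 2*q_C2/5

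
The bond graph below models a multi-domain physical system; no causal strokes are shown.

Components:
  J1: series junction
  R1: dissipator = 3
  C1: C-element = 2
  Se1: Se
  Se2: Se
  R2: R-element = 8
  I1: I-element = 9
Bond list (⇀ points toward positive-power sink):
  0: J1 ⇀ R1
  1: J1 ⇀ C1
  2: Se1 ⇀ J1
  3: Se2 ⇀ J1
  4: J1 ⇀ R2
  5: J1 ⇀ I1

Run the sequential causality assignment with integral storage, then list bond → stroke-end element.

β0 |J1
β1 |J1
β2 |J1
β3 |J1
β4 |J1
β5 |I1

#2 stroke→J1  (Se1 (Se) sets effort on bond)
#3 stroke→J1  (Se2: effort source, stroke at far end)
#1 stroke→J1  (C1 outputs effort q/C1)
#5 stroke→I1  (prefer integral on I1)
#0 stroke→J1  (common-f at J1 fixed by 5)
#4 stroke→J1  (common-f at J1 fixed by 5)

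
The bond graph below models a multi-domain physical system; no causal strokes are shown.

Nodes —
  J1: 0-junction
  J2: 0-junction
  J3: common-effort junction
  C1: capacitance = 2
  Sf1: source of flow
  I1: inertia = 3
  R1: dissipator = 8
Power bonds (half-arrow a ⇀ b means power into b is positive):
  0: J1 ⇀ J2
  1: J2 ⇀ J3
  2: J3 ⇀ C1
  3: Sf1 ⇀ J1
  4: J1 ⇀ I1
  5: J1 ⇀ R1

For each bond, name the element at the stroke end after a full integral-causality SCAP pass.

b3 →Sf1  (source Sf1 imposes f)
b2 →J3  (C1: C, integral causality)
b1 →J2  (J3 effort already set via bond 2)
b0 →J1  (J2 effort already set via bond 1)
b4 →I1  (0-jn J1 has e-setter on 0)
b5 →R1  (0-jn J1 has e-setter on 0)

b0 →J1
b1 →J2
b2 →J3
b3 →Sf1
b4 →I1
b5 →R1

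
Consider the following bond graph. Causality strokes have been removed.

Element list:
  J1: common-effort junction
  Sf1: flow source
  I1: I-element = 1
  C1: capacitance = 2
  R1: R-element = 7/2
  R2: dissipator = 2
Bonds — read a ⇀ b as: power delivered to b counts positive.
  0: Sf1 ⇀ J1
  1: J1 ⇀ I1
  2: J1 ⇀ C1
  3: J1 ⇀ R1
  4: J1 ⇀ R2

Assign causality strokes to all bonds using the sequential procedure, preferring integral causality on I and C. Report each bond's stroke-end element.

bond 0 |Sf1
bond 1 |I1
bond 2 |J1
bond 3 |R1
bond 4 |R2

bond 0 →Sf1  (Sf1 fixes flow; stroke at Sf1)
bond 1 →I1  (I1: I, integral causality)
bond 2 →J1  (C1: C, integral causality)
bond 3 →R1  (common-e at J1 fixed by 2)
bond 4 →R2  (J1 effort already set via bond 2)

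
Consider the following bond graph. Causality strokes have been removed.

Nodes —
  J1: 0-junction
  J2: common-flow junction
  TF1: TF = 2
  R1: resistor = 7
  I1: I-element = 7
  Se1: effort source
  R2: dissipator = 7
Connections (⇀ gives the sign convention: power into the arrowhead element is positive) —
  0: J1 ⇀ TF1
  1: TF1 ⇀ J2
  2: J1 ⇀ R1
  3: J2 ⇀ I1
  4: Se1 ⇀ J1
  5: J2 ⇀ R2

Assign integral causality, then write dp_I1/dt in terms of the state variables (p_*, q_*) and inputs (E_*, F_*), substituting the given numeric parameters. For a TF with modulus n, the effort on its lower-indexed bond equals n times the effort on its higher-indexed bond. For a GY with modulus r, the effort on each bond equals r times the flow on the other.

bond 4 stroke at J1  (Se1 fixes effort; stroke away)
bond 0 stroke at TF1  (common-e at J1 fixed by 4)
bond 2 stroke at R1  (J1 effort already set via bond 4)
bond 1 stroke at J2  (through TF1, causality passes straight; one stroke at TF1)
bond 3 stroke at I1  (I1 outputs flow p/I1)
bond 5 stroke at J2  (J2: bond 3 brought flow, rest push out)

dp_I1/dt = E_Se1/2 - p_I1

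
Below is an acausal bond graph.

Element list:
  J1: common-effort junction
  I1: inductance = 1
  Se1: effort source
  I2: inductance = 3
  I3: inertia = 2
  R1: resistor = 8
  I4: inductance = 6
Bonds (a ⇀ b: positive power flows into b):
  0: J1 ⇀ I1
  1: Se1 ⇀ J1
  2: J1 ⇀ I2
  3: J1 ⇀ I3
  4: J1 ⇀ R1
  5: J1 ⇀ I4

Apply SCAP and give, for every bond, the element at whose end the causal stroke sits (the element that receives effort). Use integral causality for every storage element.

bond 1 stroke→J1  (source Se1 imposes e)
bond 0 stroke→I1  (0-jn J1 has e-setter on 1)
bond 2 stroke→I2  (J1: bond 1 brought effort, rest push out)
bond 3 stroke→I3  (J1 effort already set via bond 1)
bond 4 stroke→R1  (0-jn J1 has e-setter on 1)
bond 5 stroke→I4  (0-jn J1 has e-setter on 1)

β0 stroke at I1
β1 stroke at J1
β2 stroke at I2
β3 stroke at I3
β4 stroke at R1
β5 stroke at I4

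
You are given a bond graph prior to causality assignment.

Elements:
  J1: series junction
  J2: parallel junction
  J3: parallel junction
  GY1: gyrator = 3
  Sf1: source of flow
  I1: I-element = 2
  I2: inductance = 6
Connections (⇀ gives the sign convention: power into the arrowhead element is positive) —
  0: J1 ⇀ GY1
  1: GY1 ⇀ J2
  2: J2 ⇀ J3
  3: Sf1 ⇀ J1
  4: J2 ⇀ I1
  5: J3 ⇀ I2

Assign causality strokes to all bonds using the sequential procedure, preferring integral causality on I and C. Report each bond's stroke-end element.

bond 0 →J1
bond 1 →J2
bond 2 →J3
bond 3 →Sf1
bond 4 →I1
bond 5 →I2

b3 stroke at Sf1  (Sf1: flow source, stroke at near end)
b0 stroke at J1  (J1 flow already set via bond 3)
b1 stroke at J2  (GY GY1: same side as bond 0)
b2 stroke at J3  (0-jn J2 has e-setter on 1)
b4 stroke at I1  (J2 effort already set via bond 1)
b5 stroke at I2  (0-jn J3 has e-setter on 2)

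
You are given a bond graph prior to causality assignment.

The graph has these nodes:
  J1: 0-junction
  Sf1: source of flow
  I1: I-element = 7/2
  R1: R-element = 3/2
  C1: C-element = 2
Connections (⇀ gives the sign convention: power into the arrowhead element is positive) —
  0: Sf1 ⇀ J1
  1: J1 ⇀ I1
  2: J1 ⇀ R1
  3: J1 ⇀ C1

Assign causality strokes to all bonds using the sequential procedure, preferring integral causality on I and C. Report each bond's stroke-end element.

#0 |Sf1
#1 |I1
#2 |R1
#3 |J1

#0 →Sf1  (Sf1 fixes flow; stroke at Sf1)
#1 →I1  (prefer integral on I1)
#3 →J1  (C1: C, integral causality)
#2 →R1  (0-jn J1 has e-setter on 3)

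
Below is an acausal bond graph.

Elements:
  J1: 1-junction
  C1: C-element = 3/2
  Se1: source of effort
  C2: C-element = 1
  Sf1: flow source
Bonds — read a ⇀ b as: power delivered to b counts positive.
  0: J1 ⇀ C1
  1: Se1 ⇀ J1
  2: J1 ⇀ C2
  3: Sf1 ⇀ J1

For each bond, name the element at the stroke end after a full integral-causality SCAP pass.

β0 →J1
β1 →J1
β2 →J1
β3 →Sf1

bond 1 stroke→J1  (Se1: effort source, stroke at far end)
bond 3 stroke→Sf1  (source Sf1 imposes f)
bond 0 stroke→J1  (J1: bond 3 brought flow, rest push out)
bond 2 stroke→J1  (J1: bond 3 brought flow, rest push out)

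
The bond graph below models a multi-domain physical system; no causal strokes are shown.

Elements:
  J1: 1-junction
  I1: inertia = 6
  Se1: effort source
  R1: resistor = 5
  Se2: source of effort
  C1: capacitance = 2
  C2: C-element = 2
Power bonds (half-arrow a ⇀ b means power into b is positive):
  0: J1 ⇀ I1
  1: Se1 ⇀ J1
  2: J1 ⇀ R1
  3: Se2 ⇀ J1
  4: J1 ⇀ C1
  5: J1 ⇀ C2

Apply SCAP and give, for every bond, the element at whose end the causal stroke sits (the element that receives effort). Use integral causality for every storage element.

β1 stroke→J1  (Se1 (Se) sets effort on bond)
β3 stroke→J1  (Se2 (Se) sets effort on bond)
β0 stroke→I1  (prefer integral on I1)
β2 stroke→J1  (J1 flow already set via bond 0)
β4 stroke→J1  (J1: bond 0 brought flow, rest push out)
β5 stroke→J1  (J1 flow already set via bond 0)

bond 0 stroke at I1
bond 1 stroke at J1
bond 2 stroke at J1
bond 3 stroke at J1
bond 4 stroke at J1
bond 5 stroke at J1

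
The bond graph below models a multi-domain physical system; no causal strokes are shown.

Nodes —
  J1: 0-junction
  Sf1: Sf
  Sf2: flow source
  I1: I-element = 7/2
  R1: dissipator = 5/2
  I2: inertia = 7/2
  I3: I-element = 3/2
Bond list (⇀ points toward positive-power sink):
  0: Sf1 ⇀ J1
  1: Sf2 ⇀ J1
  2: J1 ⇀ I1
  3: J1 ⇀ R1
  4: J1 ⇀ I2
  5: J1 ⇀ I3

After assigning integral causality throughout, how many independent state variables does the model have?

b0 →Sf1  (Sf1 (Sf) sets flow on bond)
b1 →Sf2  (Sf2 fixes flow; stroke at Sf2)
b2 →I1  (I1: I, integral causality)
b4 →I2  (I2 integral (f out))
b5 →I3  (prefer integral on I3)
b3 →J1  (closing 0-jn rule on J1)

3  (I1, I2, I3 all integral)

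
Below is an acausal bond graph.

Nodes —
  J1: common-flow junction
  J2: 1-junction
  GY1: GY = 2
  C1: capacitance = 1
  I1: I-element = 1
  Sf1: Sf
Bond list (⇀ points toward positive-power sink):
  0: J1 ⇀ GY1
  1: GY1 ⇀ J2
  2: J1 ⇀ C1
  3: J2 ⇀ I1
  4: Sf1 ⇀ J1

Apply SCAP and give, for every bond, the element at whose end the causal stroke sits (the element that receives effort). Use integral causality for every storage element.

#0 →J1
#1 →J2
#2 →J1
#3 →I1
#4 →Sf1

bond 4 →Sf1  (Sf1 fixes flow; stroke at Sf1)
bond 0 →J1  (1-jn J1 has f-setter on 4)
bond 2 →J1  (1-jn J1 has f-setter on 4)
bond 1 →J2  (through GY1, causality inverts; strokes same side of GY1)
bond 3 →I1  (J2 needs exactly one f-in)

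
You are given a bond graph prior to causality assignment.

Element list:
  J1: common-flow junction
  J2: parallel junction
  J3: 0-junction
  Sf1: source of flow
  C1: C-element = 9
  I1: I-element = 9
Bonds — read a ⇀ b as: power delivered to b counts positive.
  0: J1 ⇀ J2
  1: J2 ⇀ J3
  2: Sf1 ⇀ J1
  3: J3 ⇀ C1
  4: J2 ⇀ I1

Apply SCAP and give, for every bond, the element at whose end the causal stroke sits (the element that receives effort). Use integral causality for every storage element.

β2 stroke→Sf1  (source Sf1 imposes f)
β0 stroke→J1  (J1: bond 2 brought flow, rest push out)
β3 stroke→J3  (C1: C, integral causality)
β1 stroke→J2  (J3: bond 3 brought effort, rest push out)
β4 stroke→I1  (0-jn J2 has e-setter on 1)

β0 stroke→J1
β1 stroke→J2
β2 stroke→Sf1
β3 stroke→J3
β4 stroke→I1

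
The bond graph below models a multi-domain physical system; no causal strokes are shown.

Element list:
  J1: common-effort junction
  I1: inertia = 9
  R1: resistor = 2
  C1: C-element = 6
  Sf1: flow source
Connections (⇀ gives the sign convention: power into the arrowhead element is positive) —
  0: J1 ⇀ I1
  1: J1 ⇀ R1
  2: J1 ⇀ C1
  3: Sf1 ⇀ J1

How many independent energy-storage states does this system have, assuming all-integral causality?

#3 |Sf1  (Sf1 (Sf) sets flow on bond)
#0 |I1  (prefer integral on I1)
#2 |J1  (C1 outputs effort q/C1)
#1 |R1  (0-jn J1 has e-setter on 2)

2  (C1, I1 all integral)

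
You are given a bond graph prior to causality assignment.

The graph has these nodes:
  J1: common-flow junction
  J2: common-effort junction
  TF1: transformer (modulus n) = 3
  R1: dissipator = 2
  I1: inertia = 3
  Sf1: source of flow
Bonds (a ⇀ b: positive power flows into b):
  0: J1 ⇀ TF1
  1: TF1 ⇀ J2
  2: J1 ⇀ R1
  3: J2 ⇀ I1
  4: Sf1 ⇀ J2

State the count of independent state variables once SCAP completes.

1  (I1 all integral)

b4 |Sf1  (source Sf1 imposes f)
b3 |I1  (I1 integral (f out))
b1 |J2  (J2: last free bond brings effort in)
b0 |TF1  (through TF1, causality passes straight; one stroke at TF1)
b2 |J1  (1-jn J1 has f-setter on 0)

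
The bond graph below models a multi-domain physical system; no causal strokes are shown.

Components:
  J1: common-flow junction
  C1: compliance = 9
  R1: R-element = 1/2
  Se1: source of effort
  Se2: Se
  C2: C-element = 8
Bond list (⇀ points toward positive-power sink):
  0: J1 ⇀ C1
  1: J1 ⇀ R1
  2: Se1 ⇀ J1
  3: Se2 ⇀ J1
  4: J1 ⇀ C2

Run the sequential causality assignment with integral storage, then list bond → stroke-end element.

β2 →J1  (Se1: effort source, stroke at far end)
β3 →J1  (source Se2 imposes e)
β0 →J1  (C1 integral (e out))
β4 →J1  (prefer integral on C2)
β1 →R1  (closing 1-jn rule on J1)

b0 →J1
b1 →R1
b2 →J1
b3 →J1
b4 →J1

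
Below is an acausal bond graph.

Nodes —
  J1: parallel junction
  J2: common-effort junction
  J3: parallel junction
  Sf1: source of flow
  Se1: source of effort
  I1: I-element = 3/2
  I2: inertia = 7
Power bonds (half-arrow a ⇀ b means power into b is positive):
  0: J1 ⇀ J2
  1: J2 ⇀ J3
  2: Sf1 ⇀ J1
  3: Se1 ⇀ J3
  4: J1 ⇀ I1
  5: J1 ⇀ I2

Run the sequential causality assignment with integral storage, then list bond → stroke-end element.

bond 2 →Sf1  (Sf1 (Sf) sets flow on bond)
bond 3 →J3  (Se1 (Se) sets effort on bond)
bond 1 →J2  (J3: bond 3 brought effort, rest push out)
bond 0 →J1  (0-jn J2 has e-setter on 1)
bond 4 →I1  (0-jn J1 has e-setter on 0)
bond 5 →I2  (common-e at J1 fixed by 0)

bond 0 →J1
bond 1 →J2
bond 2 →Sf1
bond 3 →J3
bond 4 →I1
bond 5 →I2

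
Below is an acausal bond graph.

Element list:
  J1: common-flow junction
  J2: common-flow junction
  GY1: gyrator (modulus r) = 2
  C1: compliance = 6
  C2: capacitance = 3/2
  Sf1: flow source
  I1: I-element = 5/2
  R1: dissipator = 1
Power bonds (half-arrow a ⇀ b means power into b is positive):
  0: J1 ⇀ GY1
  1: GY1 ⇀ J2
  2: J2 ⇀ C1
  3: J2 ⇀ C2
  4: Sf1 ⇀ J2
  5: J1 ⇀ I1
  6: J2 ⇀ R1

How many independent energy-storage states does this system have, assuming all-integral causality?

3  (C1, C2, I1 all integral)

b4 stroke→Sf1  (Sf1 (Sf) sets flow on bond)
b1 stroke→J2  (J2: bond 4 brought flow, rest push out)
b2 stroke→J2  (1-jn J2 has f-setter on 4)
b3 stroke→J2  (J2 flow already set via bond 4)
b6 stroke→J2  (J2: bond 4 brought flow, rest push out)
b0 stroke→J1  (GY1: gyrator matches bond 1)
b5 stroke→I1  (only one flow-in slot at J1)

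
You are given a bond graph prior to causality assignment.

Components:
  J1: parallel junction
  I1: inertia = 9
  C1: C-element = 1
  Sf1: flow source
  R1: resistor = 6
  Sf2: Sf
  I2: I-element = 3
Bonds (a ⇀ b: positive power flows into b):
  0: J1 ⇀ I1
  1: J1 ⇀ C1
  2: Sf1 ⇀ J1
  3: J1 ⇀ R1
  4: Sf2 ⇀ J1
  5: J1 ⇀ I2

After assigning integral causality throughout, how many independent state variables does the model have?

β2 stroke at Sf1  (Sf1 (Sf) sets flow on bond)
β4 stroke at Sf2  (Sf2: flow source, stroke at near end)
β0 stroke at I1  (I1: I, integral causality)
β1 stroke at J1  (prefer integral on C1)
β3 stroke at R1  (J1: bond 1 brought effort, rest push out)
β5 stroke at I2  (common-e at J1 fixed by 1)

3  (C1, I1, I2 all integral)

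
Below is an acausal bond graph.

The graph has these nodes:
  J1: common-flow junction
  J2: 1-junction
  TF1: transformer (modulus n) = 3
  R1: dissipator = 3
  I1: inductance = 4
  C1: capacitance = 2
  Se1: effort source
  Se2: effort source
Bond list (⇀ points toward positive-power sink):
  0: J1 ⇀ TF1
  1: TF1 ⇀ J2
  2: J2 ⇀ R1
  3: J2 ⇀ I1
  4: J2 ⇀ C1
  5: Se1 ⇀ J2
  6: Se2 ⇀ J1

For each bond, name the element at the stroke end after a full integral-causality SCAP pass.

b5 |J2  (Se1: effort source, stroke at far end)
b6 |J1  (source Se2 imposes e)
b0 |TF1  (J1: last free bond brings flow in)
b1 |J2  (TF1: transformer flips bond 0)
b3 |I1  (I1: I, integral causality)
b2 |J2  (J2: bond 3 brought flow, rest push out)
b4 |J2  (1-jn J2 has f-setter on 3)

#0 |TF1
#1 |J2
#2 |J2
#3 |I1
#4 |J2
#5 |J2
#6 |J1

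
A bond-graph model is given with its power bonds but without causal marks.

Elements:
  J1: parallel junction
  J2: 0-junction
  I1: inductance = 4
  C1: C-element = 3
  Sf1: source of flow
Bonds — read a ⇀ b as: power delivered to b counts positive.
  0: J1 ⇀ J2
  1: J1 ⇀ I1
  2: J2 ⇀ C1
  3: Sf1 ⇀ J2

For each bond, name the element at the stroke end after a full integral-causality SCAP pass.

#0 |J1
#1 |I1
#2 |J2
#3 |Sf1

bond 3 stroke at Sf1  (Sf1: flow source, stroke at near end)
bond 1 stroke at I1  (prefer integral on I1)
bond 0 stroke at J1  (J1 needs exactly one e-in)
bond 2 stroke at J2  (J2: last free bond brings effort in)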